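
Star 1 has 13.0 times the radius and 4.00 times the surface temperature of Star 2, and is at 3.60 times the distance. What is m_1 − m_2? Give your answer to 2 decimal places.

L_1/L_2 = (13.0)²(4.00)⁴ = 4.326×10^4.
F_1/F_2 = (L_1/L_2)/(d_1/d_2)² = 4.326×10^4/12.96 = 3338.
m_1 − m_2 = −2.5 log₁₀(3338) = -8.81.

-8.81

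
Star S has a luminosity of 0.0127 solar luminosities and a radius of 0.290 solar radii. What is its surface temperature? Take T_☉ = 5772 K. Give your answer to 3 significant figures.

3.60×10^3 K

T/T_☉ = (L/L_☉)^(1/4) / (R/R_☉)^(1/2)
T = 5772 × (0.0127)^(1/4) / √(0.290) = 5772 × 0.3357 / 0.5385 = 3598 K.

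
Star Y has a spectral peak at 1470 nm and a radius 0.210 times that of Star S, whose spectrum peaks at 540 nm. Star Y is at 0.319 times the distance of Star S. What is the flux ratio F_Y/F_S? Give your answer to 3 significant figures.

0.00789

Wien's law: T_Y/T_S = λ_S/λ_Y = 540/1470 = 0.3673.
L_Y/L_S = (R_Y/R_S)²(T_Y/T_S)⁴ = (0.210)²(0.3673)⁴ = 8.031×10^-4.
F_Y/F_S = (L_Y/L_S)/(d_Y/d_S)² = 8.031×10^-4/(0.319)² = 0.007892.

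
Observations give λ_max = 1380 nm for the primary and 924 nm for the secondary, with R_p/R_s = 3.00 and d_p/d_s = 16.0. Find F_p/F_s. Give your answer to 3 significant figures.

0.00707

Wien's law: T_p/T_s = λ_s/λ_p = 924/1380 = 0.6696.
L_p/L_s = (R_p/R_s)²(T_p/T_s)⁴ = (3.00)²(0.6696)⁴ = 1.809.
F_p/F_s = (L_p/L_s)/(d_p/d_s)² = 1.809/(16.0)² = 0.007066.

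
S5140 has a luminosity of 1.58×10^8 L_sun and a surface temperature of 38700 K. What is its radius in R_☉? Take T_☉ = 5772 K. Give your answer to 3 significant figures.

280 R_☉

R/R_☉ = √(L/L_☉) / (T/T_☉)² = √(1.58×10^8) / (6.705)²
       = 1.257×10^4 / 44.95 = 279.6.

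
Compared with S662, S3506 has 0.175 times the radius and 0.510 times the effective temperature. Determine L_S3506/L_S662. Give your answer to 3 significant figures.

From the Stefan–Boltzmann law, L ∝ R²T⁴, so
L_S3506/L_S662 = (R_S3506/R_S662)² (T_S3506/T_S662)⁴ = (0.175)² × (0.510)⁴ = 0.03062 × 0.06765 = 0.002072.

0.00207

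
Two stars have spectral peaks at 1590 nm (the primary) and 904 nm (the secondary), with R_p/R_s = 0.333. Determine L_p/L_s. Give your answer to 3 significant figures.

0.0116

Wien's law gives T ∝ 1/λ_max, so T_p/T_s = λ_s/λ_p = 904/1590 = 0.5686.
Then L ∝ R²T⁴ gives L_p/L_s = (0.333)² × (0.5686)⁴ = 0.1109 × 0.1045 = 0.01159.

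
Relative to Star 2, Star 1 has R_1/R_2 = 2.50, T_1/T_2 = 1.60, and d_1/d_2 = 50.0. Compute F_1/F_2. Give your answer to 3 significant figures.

L_1/L_2 = (R_1/R_2)²(T_1/T_2)⁴ = (2.50)² × (1.60)⁴ = 40.96.
F_1/F_2 = (L_1/L_2)/(d_1/d_2)² = 40.96 / (50.0)² = 0.01638.

0.0164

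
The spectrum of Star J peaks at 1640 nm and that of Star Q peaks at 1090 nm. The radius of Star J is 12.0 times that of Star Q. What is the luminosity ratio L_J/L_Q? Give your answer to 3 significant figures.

Wien's law gives T ∝ 1/λ_max, so T_J/T_Q = λ_Q/λ_J = 1090/1640 = 0.6646.
Then L ∝ R²T⁴ gives L_J/L_Q = (12.0)² × (0.6646)⁴ = 144.0 × 0.1951 = 28.10.

28.1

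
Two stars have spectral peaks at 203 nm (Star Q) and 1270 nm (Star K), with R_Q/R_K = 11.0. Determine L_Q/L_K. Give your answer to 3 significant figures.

1.85×10^5

Wien's law gives T ∝ 1/λ_max, so T_Q/T_K = λ_K/λ_Q = 1270/203 = 6.256.
Then L ∝ R²T⁴ gives L_Q/L_K = (11.0)² × (6.256)⁴ = 121.0 × 1532 = 1.854×10^5.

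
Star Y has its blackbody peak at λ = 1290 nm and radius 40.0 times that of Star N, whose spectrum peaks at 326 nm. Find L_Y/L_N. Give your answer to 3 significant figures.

6.53

Wien's law gives T ∝ 1/λ_max, so T_Y/T_N = λ_N/λ_Y = 326/1290 = 0.2527.
Then L ∝ R²T⁴ gives L_Y/L_N = (40.0)² × (0.2527)⁴ = 1600 × 0.004079 = 6.526.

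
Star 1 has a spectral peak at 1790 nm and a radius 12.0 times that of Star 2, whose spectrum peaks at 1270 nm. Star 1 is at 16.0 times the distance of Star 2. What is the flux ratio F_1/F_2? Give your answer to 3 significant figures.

Wien's law: T_1/T_2 = λ_2/λ_1 = 1270/1790 = 0.7095.
L_1/L_2 = (R_1/R_2)²(T_1/T_2)⁴ = (12.0)²(0.7095)⁴ = 36.49.
F_1/F_2 = (L_1/L_2)/(d_1/d_2)² = 36.49/(16.0)² = 0.1425.

0.143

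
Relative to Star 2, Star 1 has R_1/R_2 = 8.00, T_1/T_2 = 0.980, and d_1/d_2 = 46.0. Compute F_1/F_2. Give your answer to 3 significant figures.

L_1/L_2 = (R_1/R_2)²(T_1/T_2)⁴ = (8.00)² × (0.980)⁴ = 59.03.
F_1/F_2 = (L_1/L_2)/(d_1/d_2)² = 59.03 / (46.0)² = 0.02790.

0.0279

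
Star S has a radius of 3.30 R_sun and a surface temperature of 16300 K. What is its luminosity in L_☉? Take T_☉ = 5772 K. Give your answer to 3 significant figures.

L/L_☉ = (R/R_☉)² (T/T_☉)⁴ = (3.30)² × (16300/5772)⁴
       = 10.89 × (2.824)⁴ = 10.89 × 63.60 = 692.6.

693 L_☉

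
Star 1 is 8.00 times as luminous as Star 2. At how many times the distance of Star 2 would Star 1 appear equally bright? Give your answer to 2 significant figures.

2.8

Equal flux requires L_1/d_1² = L_2/d_2², so d_1/d_2 = √(L_1/L_2)
= √(8.00) = 2.828.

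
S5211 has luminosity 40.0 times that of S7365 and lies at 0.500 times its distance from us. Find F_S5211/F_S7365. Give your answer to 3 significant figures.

F = L/(4πd²), so F_S5211/F_S7365 = (L_S5211/L_S7365) / (d_S5211/d_S7365)²
= 40.0 / (0.500)² = 40.0 / 0.2500 = 160.0.

160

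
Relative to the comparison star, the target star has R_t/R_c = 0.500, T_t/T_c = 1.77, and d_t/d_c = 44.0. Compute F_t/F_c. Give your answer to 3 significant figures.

0.00127

L_t/L_c = (R_t/R_c)²(T_t/T_c)⁴ = (0.500)² × (1.77)⁴ = 2.454.
F_t/F_c = (L_t/L_c)/(d_t/d_c)² = 2.454 / (44.0)² = 0.001267.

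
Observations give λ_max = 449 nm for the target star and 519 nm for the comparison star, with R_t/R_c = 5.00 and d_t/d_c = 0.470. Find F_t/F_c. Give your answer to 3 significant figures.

Wien's law: T_t/T_c = λ_c/λ_t = 519/449 = 1.156.
L_t/L_c = (R_t/R_c)²(T_t/T_c)⁴ = (5.00)²(1.156)⁴ = 44.63.
F_t/F_c = (L_t/L_c)/(d_t/d_c)² = 44.63/(0.470)² = 202.0.

202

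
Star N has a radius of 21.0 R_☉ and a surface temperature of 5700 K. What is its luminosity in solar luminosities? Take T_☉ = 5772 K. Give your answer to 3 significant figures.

419 solar luminosities

L/L_☉ = (R/R_☉)² (T/T_☉)⁴ = (21.0)² × (5700/5772)⁴
       = 441.0 × (0.9875)⁴ = 441.0 × 0.9510 = 419.4.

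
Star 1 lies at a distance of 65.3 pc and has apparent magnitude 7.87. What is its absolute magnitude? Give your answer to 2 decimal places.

3.80

M = m − 5 log₁₀(d/10 pc) = 7.87 − 5 log₁₀(65.3/10)
  = 7.87 − 5 × 0.815 = 7.87 − 4.07 = 3.80.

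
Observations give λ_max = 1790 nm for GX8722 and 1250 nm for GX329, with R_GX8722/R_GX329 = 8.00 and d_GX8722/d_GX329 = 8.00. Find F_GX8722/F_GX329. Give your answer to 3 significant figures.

Wien's law: T_GX8722/T_GX329 = λ_GX329/λ_GX8722 = 1250/1790 = 0.6983.
L_GX8722/L_GX329 = (R_GX8722/R_GX329)²(T_GX8722/T_GX329)⁴ = (8.00)²(0.6983)⁴ = 15.22.
F_GX8722/F_GX329 = (L_GX8722/L_GX329)/(d_GX8722/d_GX329)² = 15.22/(8.00)² = 0.2378.

0.238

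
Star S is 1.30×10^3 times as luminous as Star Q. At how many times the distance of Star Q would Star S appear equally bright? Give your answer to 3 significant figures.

Equal flux requires L_S/d_S² = L_Q/d_Q², so d_S/d_Q = √(L_S/L_Q)
= √(1.30×10^3) = 36.06.

36.1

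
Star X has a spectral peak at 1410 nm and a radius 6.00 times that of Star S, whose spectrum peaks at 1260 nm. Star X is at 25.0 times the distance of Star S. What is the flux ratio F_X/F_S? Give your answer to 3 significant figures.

0.0367

Wien's law: T_X/T_S = λ_S/λ_X = 1260/1410 = 0.8936.
L_X/L_S = (R_X/R_S)²(T_X/T_S)⁴ = (6.00)²(0.8936)⁴ = 22.96.
F_X/F_S = (L_X/L_S)/(d_X/d_S)² = 22.96/(25.0)² = 0.03673.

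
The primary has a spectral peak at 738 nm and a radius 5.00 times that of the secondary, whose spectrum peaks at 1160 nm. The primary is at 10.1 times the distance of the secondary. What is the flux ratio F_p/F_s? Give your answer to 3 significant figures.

1.50

Wien's law: T_p/T_s = λ_s/λ_p = 1160/738 = 1.572.
L_p/L_s = (R_p/R_s)²(T_p/T_s)⁴ = (5.00)²(1.572)⁴ = 152.6.
F_p/F_s = (L_p/L_s)/(d_p/d_s)² = 152.6/(10.1)² = 1.496.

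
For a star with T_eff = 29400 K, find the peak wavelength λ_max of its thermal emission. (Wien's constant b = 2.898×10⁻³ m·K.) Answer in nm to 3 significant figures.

98.6 nm

λ_max = b/T = 2.898×10⁻³ / 29400 = 9.86×10^-8 m = 98.57 nm.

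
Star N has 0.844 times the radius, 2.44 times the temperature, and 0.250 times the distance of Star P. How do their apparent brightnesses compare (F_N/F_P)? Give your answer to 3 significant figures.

404

L_N/L_P = (R_N/R_P)²(T_N/T_P)⁴ = (0.844)² × (2.44)⁴ = 25.25.
F_N/F_P = (L_N/L_P)/(d_N/d_P)² = 25.25 / (0.250)² = 404.0.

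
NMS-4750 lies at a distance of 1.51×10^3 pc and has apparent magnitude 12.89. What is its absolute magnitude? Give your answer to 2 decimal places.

2.00

M = m − 5 log₁₀(d/10 pc) = 12.89 − 5 log₁₀(1.51×10^3/10)
  = 12.89 − 5 × 2.179 = 12.89 − 10.89 = 2.00.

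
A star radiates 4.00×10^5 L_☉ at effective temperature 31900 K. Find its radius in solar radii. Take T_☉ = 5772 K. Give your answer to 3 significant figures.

20.7 solar radii

R/R_☉ = √(L/L_☉) / (T/T_☉)² = √(4.00×10^5) / (5.527)²
       = 632.5 / 30.54 = 20.71.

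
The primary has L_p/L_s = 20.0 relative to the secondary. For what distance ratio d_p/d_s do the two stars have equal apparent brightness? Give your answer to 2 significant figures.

4.5

Equal flux requires L_p/d_p² = L_s/d_s², so d_p/d_s = √(L_p/L_s)
= √(20.0) = 4.472.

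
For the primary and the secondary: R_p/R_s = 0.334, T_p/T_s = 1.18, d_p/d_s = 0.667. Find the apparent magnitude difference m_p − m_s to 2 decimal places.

L_p/L_s = (0.334)²(1.18)⁴ = 0.2163.
F_p/F_s = (L_p/L_s)/(d_p/d_s)² = 0.2163/0.4449 = 0.4861.
m_p − m_s = −2.5 log₁₀(0.4861) = 0.78.

0.78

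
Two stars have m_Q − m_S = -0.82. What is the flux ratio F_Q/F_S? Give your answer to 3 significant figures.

F_Q/F_S = 10^(−(m_Q − m_S)/2.5) = 10^(0.82/2.5) = 10^0.328 = 2.128.

2.13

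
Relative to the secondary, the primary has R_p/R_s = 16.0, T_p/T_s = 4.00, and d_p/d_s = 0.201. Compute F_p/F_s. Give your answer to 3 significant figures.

1.62×10^6

L_p/L_s = (R_p/R_s)²(T_p/T_s)⁴ = (16.0)² × (4.00)⁴ = 6.554×10^4.
F_p/F_s = (L_p/L_s)/(d_p/d_s)² = 6.554×10^4 / (0.201)² = 1.622×10^6.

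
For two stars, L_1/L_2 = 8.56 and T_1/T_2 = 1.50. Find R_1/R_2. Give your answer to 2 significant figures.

L ∝ R²T⁴ gives R ∝ √L / T², so
R_1/R_2 = √(8.56) / (1.50)² = 2.926 / 2.250 = 1.300.

1.3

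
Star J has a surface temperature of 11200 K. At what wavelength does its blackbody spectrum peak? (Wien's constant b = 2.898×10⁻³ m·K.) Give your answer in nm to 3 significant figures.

λ_max = b/T = 2.898×10⁻³ / 11200 = 2.59×10^-7 m = 258.8 nm.

259 nm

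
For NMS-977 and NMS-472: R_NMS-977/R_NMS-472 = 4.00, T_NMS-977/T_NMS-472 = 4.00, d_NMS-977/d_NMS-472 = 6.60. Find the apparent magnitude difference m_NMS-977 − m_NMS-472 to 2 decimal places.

-4.93

L_NMS-977/L_NMS-472 = (4.00)²(4.00)⁴ = 4096.
F_NMS-977/F_NMS-472 = (L_NMS-977/L_NMS-472)/(d_NMS-977/d_NMS-472)² = 4096/43.56 = 94.03.
m_NMS-977 − m_NMS-472 = −2.5 log₁₀(94.03) = -4.93.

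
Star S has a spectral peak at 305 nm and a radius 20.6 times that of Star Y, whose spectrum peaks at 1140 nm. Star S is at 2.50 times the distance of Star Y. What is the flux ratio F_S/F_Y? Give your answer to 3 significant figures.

Wien's law: T_S/T_Y = λ_Y/λ_S = 1140/305 = 3.738.
L_S/L_Y = (R_S/R_Y)²(T_S/T_Y)⁴ = (20.6)²(3.738)⁴ = 8.282×10^4.
F_S/F_Y = (L_S/L_Y)/(d_S/d_Y)² = 8.282×10^4/(2.50)² = 1.325×10^4.

1.33×10^4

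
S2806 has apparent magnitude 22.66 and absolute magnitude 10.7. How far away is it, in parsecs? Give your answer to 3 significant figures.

2.47×10^3 pc

m − M = 5 log₁₀(d/10 pc)
22.66 − (10.7) = 11.96 = 5 log₁₀(d/10)
d = 10 × 10^(11.96/5) = 10 × 10^2.392 = 2466 pc.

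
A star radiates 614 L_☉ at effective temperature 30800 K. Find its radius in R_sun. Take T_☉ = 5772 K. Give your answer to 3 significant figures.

R/R_☉ = √(L/L_☉) / (T/T_☉)² = √(614) / (5.336)²
       = 24.78 / 28.47 = 0.8702.

0.870 R_sun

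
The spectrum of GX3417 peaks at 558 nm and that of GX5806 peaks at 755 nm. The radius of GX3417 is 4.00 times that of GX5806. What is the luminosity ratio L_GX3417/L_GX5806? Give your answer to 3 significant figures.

Wien's law gives T ∝ 1/λ_max, so T_GX3417/T_GX5806 = λ_GX5806/λ_GX3417 = 755/558 = 1.353.
Then L ∝ R²T⁴ gives L_GX3417/L_GX5806 = (4.00)² × (1.353)⁴ = 16.00 × 3.352 = 53.63.

53.6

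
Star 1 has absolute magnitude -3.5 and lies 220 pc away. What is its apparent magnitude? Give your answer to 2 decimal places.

m = M + 5 log₁₀(d/10 pc) = -3.5 + 5 log₁₀(220/10)
  = -3.5 + 5 × 1.342 = -3.5 + 6.71 = 3.21.

3.21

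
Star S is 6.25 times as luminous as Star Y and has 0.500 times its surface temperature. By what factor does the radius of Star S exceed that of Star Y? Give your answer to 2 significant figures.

10

L ∝ R²T⁴ gives R ∝ √L / T², so
R_S/R_Y = √(6.25) / (0.500)² = 2.500 / 0.2500 = 10.00.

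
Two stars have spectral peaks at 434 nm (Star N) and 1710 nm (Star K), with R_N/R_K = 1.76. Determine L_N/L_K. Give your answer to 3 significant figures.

747

Wien's law gives T ∝ 1/λ_max, so T_N/T_K = λ_K/λ_N = 1710/434 = 3.940.
Then L ∝ R²T⁴ gives L_N/L_K = (1.76)² × (3.940)⁴ = 3.098 × 241.0 = 746.5.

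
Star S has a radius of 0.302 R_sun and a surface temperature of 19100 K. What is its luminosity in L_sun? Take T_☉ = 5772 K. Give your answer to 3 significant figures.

10.9 L_sun

L/L_☉ = (R/R_☉)² (T/T_☉)⁴ = (0.302)² × (19100/5772)⁴
       = 0.09120 × (3.309)⁴ = 0.09120 × 119.9 = 10.94.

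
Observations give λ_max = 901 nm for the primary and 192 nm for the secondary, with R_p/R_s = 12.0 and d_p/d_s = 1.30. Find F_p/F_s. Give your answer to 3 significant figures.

0.176

Wien's law: T_p/T_s = λ_s/λ_p = 192/901 = 0.2131.
L_p/L_s = (R_p/R_s)²(T_p/T_s)⁴ = (12.0)²(0.2131)⁴ = 0.2969.
F_p/F_s = (L_p/L_s)/(d_p/d_s)² = 0.2969/(1.30)² = 0.1757.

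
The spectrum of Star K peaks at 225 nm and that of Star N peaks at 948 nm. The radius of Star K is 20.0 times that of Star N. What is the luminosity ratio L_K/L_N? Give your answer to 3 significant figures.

1.26×10^5

Wien's law gives T ∝ 1/λ_max, so T_K/T_N = λ_N/λ_K = 948/225 = 4.213.
Then L ∝ R²T⁴ gives L_K/L_N = (20.0)² × (4.213)⁴ = 400.0 × 315.1 = 1.261×10^5.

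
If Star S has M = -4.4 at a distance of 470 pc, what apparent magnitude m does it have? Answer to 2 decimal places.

m = M + 5 log₁₀(d/10 pc) = -4.4 + 5 log₁₀(470/10)
  = -4.4 + 5 × 1.672 = -4.4 + 8.36 = 3.96.

3.96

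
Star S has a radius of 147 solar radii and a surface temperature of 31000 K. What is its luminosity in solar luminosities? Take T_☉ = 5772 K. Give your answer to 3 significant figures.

1.80×10^7 solar luminosities

L/L_☉ = (R/R_☉)² (T/T_☉)⁴ = (147)² × (31000/5772)⁴
       = 2.161×10^4 × (5.371)⁴ = 2.161×10^4 × 832.0 = 1.798×10^7.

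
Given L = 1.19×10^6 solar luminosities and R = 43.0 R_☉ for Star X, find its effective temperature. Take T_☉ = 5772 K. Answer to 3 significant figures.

2.91×10^4 K

T/T_☉ = (L/L_☉)^(1/4) / (R/R_☉)^(1/2)
T = 5772 × (1.19×10^6)^(1/4) / √(43.0) = 5772 × 33.03 / 6.557 = 2.907×10^4 K.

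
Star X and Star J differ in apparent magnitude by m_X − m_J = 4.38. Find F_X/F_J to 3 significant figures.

F_X/F_J = 10^(−(m_X − m_J)/2.5) = 10^(-4.38/2.5) = 10^-1.752 = 0.01770.

0.0177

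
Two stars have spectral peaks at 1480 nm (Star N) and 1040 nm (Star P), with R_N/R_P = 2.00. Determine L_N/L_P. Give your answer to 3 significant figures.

0.975

Wien's law gives T ∝ 1/λ_max, so T_N/T_P = λ_P/λ_N = 1040/1480 = 0.7027.
Then L ∝ R²T⁴ gives L_N/L_P = (2.00)² × (0.7027)⁴ = 4.000 × 0.2438 = 0.9753.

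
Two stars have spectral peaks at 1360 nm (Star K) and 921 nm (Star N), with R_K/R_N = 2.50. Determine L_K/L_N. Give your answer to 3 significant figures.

1.31

Wien's law gives T ∝ 1/λ_max, so T_K/T_N = λ_N/λ_K = 921/1360 = 0.6772.
Then L ∝ R²T⁴ gives L_K/L_N = (2.50)² × (0.6772)⁴ = 6.250 × 0.2103 = 1.315.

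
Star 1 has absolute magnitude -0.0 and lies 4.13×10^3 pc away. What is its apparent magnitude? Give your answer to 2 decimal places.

m = M + 5 log₁₀(d/10 pc) = -0.0 + 5 log₁₀(4.13×10^3/10)
  = -0.0 + 5 × 2.616 = -0.0 + 13.08 = 13.08.

13.08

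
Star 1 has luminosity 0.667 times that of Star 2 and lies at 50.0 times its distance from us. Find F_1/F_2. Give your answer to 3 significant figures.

F = L/(4πd²), so F_1/F_2 = (L_1/L_2) / (d_1/d_2)²
= 0.667 / (50.0)² = 0.667 / 2500 = 2.668×10^-4.

2.67×10^-4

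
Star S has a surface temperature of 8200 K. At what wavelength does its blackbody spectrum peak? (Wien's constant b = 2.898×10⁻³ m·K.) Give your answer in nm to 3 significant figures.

λ_max = b/T = 2.898×10⁻³ / 8200 = 3.53×10^-7 m = 353.4 nm.

353 nm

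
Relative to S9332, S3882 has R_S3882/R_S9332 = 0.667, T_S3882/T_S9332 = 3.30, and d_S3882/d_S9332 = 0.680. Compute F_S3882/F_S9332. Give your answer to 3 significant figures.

114

L_S3882/L_S9332 = (R_S3882/R_S9332)²(T_S3882/T_S9332)⁴ = (0.667)² × (3.30)⁴ = 52.76.
F_S3882/F_S9332 = (L_S3882/L_S9332)/(d_S3882/d_S9332)² = 52.76 / (0.680)² = 114.1.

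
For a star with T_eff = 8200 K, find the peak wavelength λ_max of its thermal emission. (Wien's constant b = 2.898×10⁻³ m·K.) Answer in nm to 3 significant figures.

λ_max = b/T = 2.898×10⁻³ / 8200 = 3.53×10^-7 m = 353.4 nm.

353 nm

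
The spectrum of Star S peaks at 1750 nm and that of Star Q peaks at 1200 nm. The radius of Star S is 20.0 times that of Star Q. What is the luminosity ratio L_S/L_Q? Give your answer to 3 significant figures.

Wien's law gives T ∝ 1/λ_max, so T_S/T_Q = λ_Q/λ_S = 1200/1750 = 0.6857.
Then L ∝ R²T⁴ gives L_S/L_Q = (20.0)² × (0.6857)⁴ = 400.0 × 0.2211 = 88.44.

88.4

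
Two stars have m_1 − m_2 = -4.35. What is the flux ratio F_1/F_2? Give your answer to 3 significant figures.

F_1/F_2 = 10^(−(m_1 − m_2)/2.5) = 10^(4.35/2.5) = 10^1.740 = 54.95.

55.0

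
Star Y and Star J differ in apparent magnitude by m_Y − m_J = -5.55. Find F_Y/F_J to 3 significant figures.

166

F_Y/F_J = 10^(−(m_Y − m_J)/2.5) = 10^(5.55/2.5) = 10^2.220 = 166.0.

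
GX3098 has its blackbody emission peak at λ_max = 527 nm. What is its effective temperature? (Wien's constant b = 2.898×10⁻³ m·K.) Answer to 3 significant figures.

5.50×10^3 K

T = b/λ_max = 2.898×10⁻³ / (527×10⁻⁹) = 5499 K.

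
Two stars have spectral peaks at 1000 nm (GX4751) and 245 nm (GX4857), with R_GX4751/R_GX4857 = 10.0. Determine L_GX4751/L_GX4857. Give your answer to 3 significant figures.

Wien's law gives T ∝ 1/λ_max, so T_GX4751/T_GX4857 = λ_GX4857/λ_GX4751 = 245/1000 = 0.2450.
Then L ∝ R²T⁴ gives L_GX4751/L_GX4857 = (10.0)² × (0.2450)⁴ = 100.0 × 0.003603 = 0.3603.

0.360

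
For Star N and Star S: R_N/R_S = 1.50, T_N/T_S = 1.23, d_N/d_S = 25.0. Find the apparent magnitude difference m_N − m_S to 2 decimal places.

L_N/L_S = (1.50)²(1.23)⁴ = 5.150.
F_N/F_S = (L_N/L_S)/(d_N/d_S)² = 5.150/625.0 = 0.008240.
m_N − m_S = −2.5 log₁₀(0.008240) = 5.21.

5.21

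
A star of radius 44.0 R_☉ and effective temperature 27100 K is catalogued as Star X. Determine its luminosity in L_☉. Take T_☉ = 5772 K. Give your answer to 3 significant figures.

L/L_☉ = (R/R_☉)² (T/T_☉)⁴ = (44.0)² × (27100/5772)⁴
       = 1936 × (4.695)⁴ = 1936 × 485.9 = 9.408×10^5.

9.41×10^5 L_☉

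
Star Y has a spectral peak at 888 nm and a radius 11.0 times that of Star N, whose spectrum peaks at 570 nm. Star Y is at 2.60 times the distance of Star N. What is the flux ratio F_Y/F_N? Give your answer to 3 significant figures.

Wien's law: T_Y/T_N = λ_N/λ_Y = 570/888 = 0.6419.
L_Y/L_N = (R_Y/R_N)²(T_Y/T_N)⁴ = (11.0)²(0.6419)⁴ = 20.54.
F_Y/F_N = (L_Y/L_N)/(d_Y/d_N)² = 20.54/(2.60)² = 3.039.

3.04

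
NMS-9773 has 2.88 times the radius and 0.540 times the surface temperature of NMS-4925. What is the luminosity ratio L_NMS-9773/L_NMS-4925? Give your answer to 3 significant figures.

0.705

From the Stefan–Boltzmann law, L ∝ R²T⁴, so
L_NMS-9773/L_NMS-4925 = (R_NMS-9773/R_NMS-4925)² (T_NMS-9773/T_NMS-4925)⁴ = (2.88)² × (0.540)⁴ = 8.294 × 0.08503 = 0.7053.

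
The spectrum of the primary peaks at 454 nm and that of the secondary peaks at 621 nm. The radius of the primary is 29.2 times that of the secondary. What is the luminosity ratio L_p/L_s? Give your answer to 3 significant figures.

2.98×10^3

Wien's law gives T ∝ 1/λ_max, so T_p/T_s = λ_s/λ_p = 621/454 = 1.368.
Then L ∝ R²T⁴ gives L_p/L_s = (29.2)² × (1.368)⁴ = 852.6 × 3.501 = 2985.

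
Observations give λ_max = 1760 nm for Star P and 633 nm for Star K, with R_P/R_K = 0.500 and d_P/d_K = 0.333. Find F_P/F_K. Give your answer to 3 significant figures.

Wien's law: T_P/T_K = λ_K/λ_P = 633/1760 = 0.3597.
L_P/L_K = (R_P/R_K)²(T_P/T_K)⁴ = (0.500)²(0.3597)⁴ = 0.004183.
F_P/F_K = (L_P/L_K)/(d_P/d_K)² = 0.004183/(0.333)² = 0.03772.

0.0377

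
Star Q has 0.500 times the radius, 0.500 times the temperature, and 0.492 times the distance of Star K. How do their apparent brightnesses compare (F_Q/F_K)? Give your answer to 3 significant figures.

L_Q/L_K = (R_Q/R_K)²(T_Q/T_K)⁴ = (0.500)² × (0.500)⁴ = 0.01562.
F_Q/F_K = (L_Q/L_K)/(d_Q/d_K)² = 0.01562 / (0.492)² = 0.06455.

0.0645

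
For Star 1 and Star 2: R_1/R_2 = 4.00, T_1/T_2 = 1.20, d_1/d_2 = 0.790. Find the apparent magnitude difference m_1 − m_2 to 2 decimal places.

L_1/L_2 = (4.00)²(1.20)⁴ = 33.18.
F_1/F_2 = (L_1/L_2)/(d_1/d_2)² = 33.18/0.6241 = 53.16.
m_1 − m_2 = −2.5 log₁₀(53.16) = -4.31.

-4.31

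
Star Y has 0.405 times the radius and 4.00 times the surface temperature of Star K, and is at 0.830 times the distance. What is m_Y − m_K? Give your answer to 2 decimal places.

L_Y/L_K = (0.405)²(4.00)⁴ = 41.99.
F_Y/F_K = (L_Y/L_K)/(d_Y/d_K)² = 41.99/0.6889 = 60.95.
m_Y − m_K = −2.5 log₁₀(60.95) = -4.46.

-4.46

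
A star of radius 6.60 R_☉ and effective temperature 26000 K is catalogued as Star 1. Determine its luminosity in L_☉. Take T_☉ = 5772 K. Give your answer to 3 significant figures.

L/L_☉ = (R/R_☉)² (T/T_☉)⁴ = (6.60)² × (26000/5772)⁴
       = 43.56 × (4.505)⁴ = 43.56 × 411.7 = 1.793×10^4.

1.79×10^4 L_☉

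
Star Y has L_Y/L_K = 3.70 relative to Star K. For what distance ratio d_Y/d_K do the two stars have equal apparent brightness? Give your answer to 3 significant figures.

1.92

Equal flux requires L_Y/d_Y² = L_K/d_K², so d_Y/d_K = √(L_Y/L_K)
= √(3.70) = 1.924.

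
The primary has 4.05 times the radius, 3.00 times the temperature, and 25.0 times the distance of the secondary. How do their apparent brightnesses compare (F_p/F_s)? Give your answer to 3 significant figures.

2.13

L_p/L_s = (R_p/R_s)²(T_p/T_s)⁴ = (4.05)² × (3.00)⁴ = 1329.
F_p/F_s = (L_p/L_s)/(d_p/d_s)² = 1329 / (25.0)² = 2.126.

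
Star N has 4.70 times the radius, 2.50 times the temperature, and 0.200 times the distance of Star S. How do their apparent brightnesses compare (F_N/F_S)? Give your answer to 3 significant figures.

2.16×10^4

L_N/L_S = (R_N/R_S)²(T_N/T_S)⁴ = (4.70)² × (2.50)⁴ = 862.9.
F_N/F_S = (L_N/L_S)/(d_N/d_S)² = 862.9 / (0.200)² = 2.157×10^4.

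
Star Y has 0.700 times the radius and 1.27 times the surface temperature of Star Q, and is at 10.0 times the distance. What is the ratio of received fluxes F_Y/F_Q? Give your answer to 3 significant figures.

L_Y/L_Q = (R_Y/R_Q)²(T_Y/T_Q)⁴ = (0.700)² × (1.27)⁴ = 1.275.
F_Y/F_Q = (L_Y/L_Q)/(d_Y/d_Q)² = 1.275 / (10.0)² = 0.01275.

0.0127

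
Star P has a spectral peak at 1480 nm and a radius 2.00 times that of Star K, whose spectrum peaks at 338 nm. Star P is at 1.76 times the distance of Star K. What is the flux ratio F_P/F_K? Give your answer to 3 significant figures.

Wien's law: T_P/T_K = λ_K/λ_P = 338/1480 = 0.2284.
L_P/L_K = (R_P/R_K)²(T_P/T_K)⁴ = (2.00)²(0.2284)⁴ = 0.01088.
F_P/F_K = (L_P/L_K)/(d_P/d_K)² = 0.01088/(1.76)² = 0.003513.

0.00351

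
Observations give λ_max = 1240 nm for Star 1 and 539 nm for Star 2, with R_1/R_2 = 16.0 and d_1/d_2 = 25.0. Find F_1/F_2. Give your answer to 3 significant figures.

Wien's law: T_1/T_2 = λ_2/λ_1 = 539/1240 = 0.4347.
L_1/L_2 = (R_1/R_2)²(T_1/T_2)⁴ = (16.0)²(0.4347)⁴ = 9.139.
F_1/F_2 = (L_1/L_2)/(d_1/d_2)² = 9.139/(25.0)² = 0.01462.

0.0146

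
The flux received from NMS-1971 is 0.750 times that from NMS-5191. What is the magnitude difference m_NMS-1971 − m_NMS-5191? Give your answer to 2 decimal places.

0.31

m_NMS-1971 − m_NMS-5191 = −2.5 log₁₀(F_NMS-1971/F_NMS-5191) = −2.5 log₁₀(0.750) = −2.5 × (-0.125) = 0.312.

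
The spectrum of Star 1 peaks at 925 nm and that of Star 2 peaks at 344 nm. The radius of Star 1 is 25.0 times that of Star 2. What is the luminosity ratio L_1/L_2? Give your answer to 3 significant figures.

Wien's law gives T ∝ 1/λ_max, so T_1/T_2 = λ_2/λ_1 = 344/925 = 0.3719.
Then L ∝ R²T⁴ gives L_1/L_2 = (25.0)² × (0.3719)⁴ = 625.0 × 0.01913 = 11.95.

12.0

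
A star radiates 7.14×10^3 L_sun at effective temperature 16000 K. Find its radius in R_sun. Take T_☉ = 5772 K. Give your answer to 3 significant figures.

R/R_☉ = √(L/L_☉) / (T/T_☉)² = √(7.14×10^3) / (2.772)²
       = 84.50 / 7.684 = 11.00.

11.0 R_sun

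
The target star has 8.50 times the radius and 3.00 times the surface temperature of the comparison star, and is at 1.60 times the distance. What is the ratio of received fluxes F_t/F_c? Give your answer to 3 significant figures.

L_t/L_c = (R_t/R_c)²(T_t/T_c)⁴ = (8.50)² × (3.00)⁴ = 5852.
F_t/F_c = (L_t/L_c)/(d_t/d_c)² = 5852 / (1.60)² = 2286.

2.29×10^3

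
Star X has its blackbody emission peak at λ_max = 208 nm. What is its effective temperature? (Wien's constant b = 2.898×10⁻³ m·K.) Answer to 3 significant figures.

1.39×10^4 K

T = b/λ_max = 2.898×10⁻³ / (208×10⁻⁹) = 1.393×10^4 K.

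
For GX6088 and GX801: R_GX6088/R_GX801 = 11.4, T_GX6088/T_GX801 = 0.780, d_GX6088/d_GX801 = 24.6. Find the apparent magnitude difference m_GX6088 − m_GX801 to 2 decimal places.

L_GX6088/L_GX801 = (11.4)²(0.780)⁴ = 48.10.
F_GX6088/F_GX801 = (L_GX6088/L_GX801)/(d_GX6088/d_GX801)² = 48.10/605.2 = 0.07949.
m_GX6088 − m_GX801 = −2.5 log₁₀(0.07949) = 2.75.

2.75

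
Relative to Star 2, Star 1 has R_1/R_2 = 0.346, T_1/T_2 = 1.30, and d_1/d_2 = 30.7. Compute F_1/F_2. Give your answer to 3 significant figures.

L_1/L_2 = (R_1/R_2)²(T_1/T_2)⁴ = (0.346)² × (1.30)⁴ = 0.3419.
F_1/F_2 = (L_1/L_2)/(d_1/d_2)² = 0.3419 / (30.7)² = 3.628×10^-4.

3.63×10^-4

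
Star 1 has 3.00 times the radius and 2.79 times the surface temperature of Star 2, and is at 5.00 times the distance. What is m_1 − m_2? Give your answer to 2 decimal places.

L_1/L_2 = (3.00)²(2.79)⁴ = 545.3.
F_1/F_2 = (L_1/L_2)/(d_1/d_2)² = 545.3/25.00 = 21.81.
m_1 − m_2 = −2.5 log₁₀(21.81) = -3.35.

-3.35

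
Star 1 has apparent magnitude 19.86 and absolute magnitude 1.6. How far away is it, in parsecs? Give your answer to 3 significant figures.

m − M = 5 log₁₀(d/10 pc)
19.86 − (1.6) = 18.26 = 5 log₁₀(d/10)
d = 10 × 10^(18.26/5) = 10 × 10^3.652 = 4.487×10^4 pc.

4.49×10^4 pc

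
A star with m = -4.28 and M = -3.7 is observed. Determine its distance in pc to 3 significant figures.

m − M = 5 log₁₀(d/10 pc)
-4.28 − (-3.7) = -0.58 = 5 log₁₀(d/10)
d = 10 × 10^(-0.58/5) = 10 × 10^-0.116 = 7.656 pc.

7.66 pc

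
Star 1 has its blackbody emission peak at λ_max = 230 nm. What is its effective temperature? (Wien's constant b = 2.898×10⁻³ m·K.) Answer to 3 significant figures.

1.26×10^4 K

T = b/λ_max = 2.898×10⁻³ / (230×10⁻⁹) = 1.260×10^4 K.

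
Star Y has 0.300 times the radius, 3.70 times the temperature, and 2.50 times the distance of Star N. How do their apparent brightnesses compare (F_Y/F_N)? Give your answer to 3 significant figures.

2.70

L_Y/L_N = (R_Y/R_N)²(T_Y/T_N)⁴ = (0.300)² × (3.70)⁴ = 16.87.
F_Y/F_N = (L_Y/L_N)/(d_Y/d_N)² = 16.87 / (2.50)² = 2.699.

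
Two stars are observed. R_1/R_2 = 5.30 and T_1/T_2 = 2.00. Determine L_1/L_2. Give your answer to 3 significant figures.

449

From the Stefan–Boltzmann law, L ∝ R²T⁴, so
L_1/L_2 = (R_1/R_2)² (T_1/T_2)⁴ = (5.30)² × (2.00)⁴ = 28.09 × 16.00 = 449.4.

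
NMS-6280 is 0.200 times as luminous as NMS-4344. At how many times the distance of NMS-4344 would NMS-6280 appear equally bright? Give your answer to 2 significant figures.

Equal flux requires L_NMS-6280/d_NMS-6280² = L_NMS-4344/d_NMS-4344², so d_NMS-6280/d_NMS-4344 = √(L_NMS-6280/L_NMS-4344)
= √(0.200) = 0.4472.

0.45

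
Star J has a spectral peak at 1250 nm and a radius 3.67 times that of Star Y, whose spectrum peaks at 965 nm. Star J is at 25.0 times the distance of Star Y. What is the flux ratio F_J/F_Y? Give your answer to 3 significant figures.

Wien's law: T_J/T_Y = λ_Y/λ_J = 965/1250 = 0.7720.
L_J/L_Y = (R_J/R_Y)²(T_J/T_Y)⁴ = (3.67)²(0.7720)⁴ = 4.784.
F_J/F_Y = (L_J/L_Y)/(d_J/d_Y)² = 4.784/(25.0)² = 0.007655.

0.00765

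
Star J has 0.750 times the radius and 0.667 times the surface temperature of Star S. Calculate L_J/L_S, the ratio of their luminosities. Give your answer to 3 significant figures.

0.111

From the Stefan–Boltzmann law, L ∝ R²T⁴, so
L_J/L_S = (R_J/R_S)² (T_J/T_S)⁴ = (0.750)² × (0.667)⁴ = 0.5625 × 0.1979 = 0.1113.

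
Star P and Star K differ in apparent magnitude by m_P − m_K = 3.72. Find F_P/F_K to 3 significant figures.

0.0325

F_P/F_K = 10^(−(m_P − m_K)/2.5) = 10^(-3.72/2.5) = 10^-1.488 = 0.03251.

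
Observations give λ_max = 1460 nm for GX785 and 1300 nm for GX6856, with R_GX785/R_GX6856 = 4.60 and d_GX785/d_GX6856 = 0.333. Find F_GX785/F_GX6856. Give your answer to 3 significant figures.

Wien's law: T_GX785/T_GX6856 = λ_GX6856/λ_GX785 = 1300/1460 = 0.8904.
L_GX785/L_GX6856 = (R_GX785/R_GX6856)²(T_GX785/T_GX6856)⁴ = (4.60)²(0.8904)⁴ = 13.30.
F_GX785/F_GX6856 = (L_GX785/L_GX6856)/(d_GX785/d_GX6856)² = 13.30/(0.333)² = 119.9.

120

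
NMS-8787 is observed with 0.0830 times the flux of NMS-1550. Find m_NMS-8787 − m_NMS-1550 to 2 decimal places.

m_NMS-8787 − m_NMS-1550 = −2.5 log₁₀(F_NMS-8787/F_NMS-1550) = −2.5 log₁₀(0.0830) = −2.5 × (-1.081) = 2.702.

2.70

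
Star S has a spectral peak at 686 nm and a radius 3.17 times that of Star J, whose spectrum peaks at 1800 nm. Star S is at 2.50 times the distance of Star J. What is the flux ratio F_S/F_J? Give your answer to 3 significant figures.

Wien's law: T_S/T_J = λ_J/λ_S = 1800/686 = 2.624.
L_S/L_J = (R_S/R_J)²(T_S/T_J)⁴ = (3.17)²(2.624)⁴ = 476.3.
F_S/F_J = (L_S/L_J)/(d_S/d_J)² = 476.3/(2.50)² = 76.21.

76.2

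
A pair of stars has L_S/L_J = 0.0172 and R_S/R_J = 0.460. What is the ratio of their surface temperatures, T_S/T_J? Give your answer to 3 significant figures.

0.534

L ∝ R²T⁴ gives T ∝ (L/R²)^(1/4), so
T_S/T_J = (0.0172 / 0.460²)^(1/4) = (0.08129)^(1/4) = 0.5340.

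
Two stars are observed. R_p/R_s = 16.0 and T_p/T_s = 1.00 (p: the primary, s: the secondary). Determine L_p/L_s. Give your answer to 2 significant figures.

2.6×10^2

From the Stefan–Boltzmann law, L ∝ R²T⁴, so
L_p/L_s = (R_p/R_s)² (T_p/T_s)⁴ = (16.0)² × (1.00)⁴ = 256.0 × 1.000 = 256.0.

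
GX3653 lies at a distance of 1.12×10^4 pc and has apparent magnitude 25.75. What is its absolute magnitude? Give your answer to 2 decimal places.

M = m − 5 log₁₀(d/10 pc) = 25.75 − 5 log₁₀(1.12×10^4/10)
  = 25.75 − 5 × 3.049 = 25.75 − 15.25 = 10.50.

10.50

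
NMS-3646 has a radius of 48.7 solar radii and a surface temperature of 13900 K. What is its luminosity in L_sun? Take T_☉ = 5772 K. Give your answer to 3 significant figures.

L/L_☉ = (R/R_☉)² (T/T_☉)⁴ = (48.7)² × (13900/5772)⁴
       = 2372 × (2.408)⁴ = 2372 × 33.63 = 7.976×10^4.

7.98×10^4 L_sun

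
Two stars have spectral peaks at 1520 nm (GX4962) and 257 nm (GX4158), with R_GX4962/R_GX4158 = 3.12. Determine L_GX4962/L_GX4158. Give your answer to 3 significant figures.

Wien's law gives T ∝ 1/λ_max, so T_GX4962/T_GX4158 = λ_GX4158/λ_GX4962 = 257/1520 = 0.1691.
Then L ∝ R²T⁴ gives L_GX4962/L_GX4158 = (3.12)² × (0.1691)⁴ = 9.734 × 8.173×10^-4 = 0.007955.

0.00796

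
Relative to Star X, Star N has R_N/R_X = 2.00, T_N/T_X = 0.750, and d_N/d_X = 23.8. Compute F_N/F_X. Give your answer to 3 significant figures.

L_N/L_X = (R_N/R_X)²(T_N/T_X)⁴ = (2.00)² × (0.750)⁴ = 1.266.
F_N/F_X = (L_N/L_X)/(d_N/d_X)² = 1.266 / (23.8)² = 0.002234.

0.00223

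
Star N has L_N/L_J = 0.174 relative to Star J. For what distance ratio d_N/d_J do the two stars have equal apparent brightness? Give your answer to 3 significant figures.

Equal flux requires L_N/d_N² = L_J/d_J², so d_N/d_J = √(L_N/L_J)
= √(0.174) = 0.4171.

0.417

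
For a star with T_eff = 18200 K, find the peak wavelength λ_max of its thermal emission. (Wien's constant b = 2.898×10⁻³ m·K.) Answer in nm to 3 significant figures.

λ_max = b/T = 2.898×10⁻³ / 18200 = 1.59×10^-7 m = 159.2 nm.

159 nm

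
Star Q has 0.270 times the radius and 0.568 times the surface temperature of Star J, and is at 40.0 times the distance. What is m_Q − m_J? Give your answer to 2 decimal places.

L_Q/L_J = (0.270)²(0.568)⁴ = 0.007588.
F_Q/F_J = (L_Q/L_J)/(d_Q/d_J)² = 0.007588/1600 = 4.742×10^-6.
m_Q − m_J = −2.5 log₁₀(4.742×10^-6) = 13.31.

13.31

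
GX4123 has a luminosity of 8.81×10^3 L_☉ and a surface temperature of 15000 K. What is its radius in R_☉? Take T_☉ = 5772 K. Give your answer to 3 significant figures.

R/R_☉ = √(L/L_☉) / (T/T_☉)² = √(8.81×10^3) / (2.599)²
       = 93.86 / 6.754 = 13.90.

13.9 R_☉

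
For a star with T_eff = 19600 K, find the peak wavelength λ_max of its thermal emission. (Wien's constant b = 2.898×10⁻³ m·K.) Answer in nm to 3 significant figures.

λ_max = b/T = 2.898×10⁻³ / 19600 = 1.48×10^-7 m = 147.9 nm.

148 nm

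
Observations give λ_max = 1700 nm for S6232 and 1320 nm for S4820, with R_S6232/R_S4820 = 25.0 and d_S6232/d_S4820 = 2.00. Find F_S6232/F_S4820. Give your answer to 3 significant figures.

Wien's law: T_S6232/T_S4820 = λ_S4820/λ_S6232 = 1320/1700 = 0.7765.
L_S6232/L_S4820 = (R_S6232/R_S4820)²(T_S6232/T_S4820)⁴ = (25.0)²(0.7765)⁴ = 227.2.
F_S6232/F_S4820 = (L_S6232/L_S4820)/(d_S6232/d_S4820)² = 227.2/(2.00)² = 56.80.

56.8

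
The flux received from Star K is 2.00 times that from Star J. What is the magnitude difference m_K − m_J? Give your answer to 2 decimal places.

m_K − m_J = −2.5 log₁₀(F_K/F_J) = −2.5 log₁₀(2.00) = −2.5 × (0.301) = -0.753.

-0.75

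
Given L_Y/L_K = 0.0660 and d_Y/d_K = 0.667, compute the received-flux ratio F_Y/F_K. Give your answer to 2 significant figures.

F = L/(4πd²), so F_Y/F_K = (L_Y/L_K) / (d_Y/d_K)²
= 0.0660 / (0.667)² = 0.0660 / 0.4449 = 0.1484.

0.15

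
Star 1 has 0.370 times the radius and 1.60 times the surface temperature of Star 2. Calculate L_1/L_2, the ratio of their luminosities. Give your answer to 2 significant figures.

0.90

From the Stefan–Boltzmann law, L ∝ R²T⁴, so
L_1/L_2 = (R_1/R_2)² (T_1/T_2)⁴ = (0.370)² × (1.60)⁴ = 0.1369 × 6.554 = 0.8972.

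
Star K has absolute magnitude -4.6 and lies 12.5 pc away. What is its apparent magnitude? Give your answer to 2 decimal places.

m = M + 5 log₁₀(d/10 pc) = -4.6 + 5 log₁₀(12.5/10)
  = -4.6 + 5 × 0.097 = -4.6 + 0.48 = -4.12.

-4.12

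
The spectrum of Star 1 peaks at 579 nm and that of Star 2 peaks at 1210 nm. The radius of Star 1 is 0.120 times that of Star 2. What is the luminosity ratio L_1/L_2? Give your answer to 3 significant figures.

0.275

Wien's law gives T ∝ 1/λ_max, so T_1/T_2 = λ_2/λ_1 = 1210/579 = 2.090.
Then L ∝ R²T⁴ gives L_1/L_2 = (0.120)² × (2.090)⁴ = 0.01440 × 19.07 = 0.2747.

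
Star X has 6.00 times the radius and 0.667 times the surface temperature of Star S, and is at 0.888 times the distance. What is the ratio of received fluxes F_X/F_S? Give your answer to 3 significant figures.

L_X/L_S = (R_X/R_S)²(T_X/T_S)⁴ = (6.00)² × (0.667)⁴ = 7.125.
F_X/F_S = (L_X/L_S)/(d_X/d_S)² = 7.125 / (0.888)² = 9.036.

9.04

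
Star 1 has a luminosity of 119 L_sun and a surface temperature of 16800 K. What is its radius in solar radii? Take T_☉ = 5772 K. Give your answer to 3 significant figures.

1.29 solar radii

R/R_☉ = √(L/L_☉) / (T/T_☉)² = √(119) / (2.911)²
       = 10.91 / 8.472 = 1.288.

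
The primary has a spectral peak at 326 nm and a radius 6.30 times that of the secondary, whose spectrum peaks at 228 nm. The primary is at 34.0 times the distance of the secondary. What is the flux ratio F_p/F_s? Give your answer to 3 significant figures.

Wien's law: T_p/T_s = λ_s/λ_p = 228/326 = 0.6994.
L_p/L_s = (R_p/R_s)²(T_p/T_s)⁴ = (6.30)²(0.6994)⁴ = 9.496.
F_p/F_s = (L_p/L_s)/(d_p/d_s)² = 9.496/(34.0)² = 0.008215.

0.00821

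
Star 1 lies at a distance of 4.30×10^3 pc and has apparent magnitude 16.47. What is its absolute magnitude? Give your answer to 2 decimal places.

M = m − 5 log₁₀(d/10 pc) = 16.47 − 5 log₁₀(4.30×10^3/10)
  = 16.47 − 5 × 2.633 = 16.47 − 13.17 = 3.30.

3.30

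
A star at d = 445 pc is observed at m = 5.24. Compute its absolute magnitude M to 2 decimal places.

-3.00

M = m − 5 log₁₀(d/10 pc) = 5.24 − 5 log₁₀(445/10)
  = 5.24 − 5 × 1.648 = 5.24 − 8.24 = -3.00.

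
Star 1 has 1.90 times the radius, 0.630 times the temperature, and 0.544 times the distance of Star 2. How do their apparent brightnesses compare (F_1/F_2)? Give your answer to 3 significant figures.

1.92

L_1/L_2 = (R_1/R_2)²(T_1/T_2)⁴ = (1.90)² × (0.630)⁴ = 0.5687.
F_1/F_2 = (L_1/L_2)/(d_1/d_2)² = 0.5687 / (0.544)² = 1.922.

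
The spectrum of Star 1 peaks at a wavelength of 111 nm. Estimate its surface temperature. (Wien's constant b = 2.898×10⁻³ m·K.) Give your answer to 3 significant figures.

T = b/λ_max = 2.898×10⁻³ / (111×10⁻⁹) = 2.611×10^4 K.

2.61×10^4 K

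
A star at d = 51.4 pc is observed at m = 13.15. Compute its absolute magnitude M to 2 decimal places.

9.60

M = m − 5 log₁₀(d/10 pc) = 13.15 − 5 log₁₀(51.4/10)
  = 13.15 − 5 × 0.711 = 13.15 − 3.55 = 9.60.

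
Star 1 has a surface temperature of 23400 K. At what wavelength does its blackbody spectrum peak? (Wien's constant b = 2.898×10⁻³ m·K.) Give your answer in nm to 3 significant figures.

124 nm

λ_max = b/T = 2.898×10⁻³ / 23400 = 1.24×10^-7 m = 123.8 nm.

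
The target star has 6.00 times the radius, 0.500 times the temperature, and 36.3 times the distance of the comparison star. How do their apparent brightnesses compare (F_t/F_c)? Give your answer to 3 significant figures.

0.00171

L_t/L_c = (R_t/R_c)²(T_t/T_c)⁴ = (6.00)² × (0.500)⁴ = 2.250.
F_t/F_c = (L_t/L_c)/(d_t/d_c)² = 2.250 / (36.3)² = 0.001708.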